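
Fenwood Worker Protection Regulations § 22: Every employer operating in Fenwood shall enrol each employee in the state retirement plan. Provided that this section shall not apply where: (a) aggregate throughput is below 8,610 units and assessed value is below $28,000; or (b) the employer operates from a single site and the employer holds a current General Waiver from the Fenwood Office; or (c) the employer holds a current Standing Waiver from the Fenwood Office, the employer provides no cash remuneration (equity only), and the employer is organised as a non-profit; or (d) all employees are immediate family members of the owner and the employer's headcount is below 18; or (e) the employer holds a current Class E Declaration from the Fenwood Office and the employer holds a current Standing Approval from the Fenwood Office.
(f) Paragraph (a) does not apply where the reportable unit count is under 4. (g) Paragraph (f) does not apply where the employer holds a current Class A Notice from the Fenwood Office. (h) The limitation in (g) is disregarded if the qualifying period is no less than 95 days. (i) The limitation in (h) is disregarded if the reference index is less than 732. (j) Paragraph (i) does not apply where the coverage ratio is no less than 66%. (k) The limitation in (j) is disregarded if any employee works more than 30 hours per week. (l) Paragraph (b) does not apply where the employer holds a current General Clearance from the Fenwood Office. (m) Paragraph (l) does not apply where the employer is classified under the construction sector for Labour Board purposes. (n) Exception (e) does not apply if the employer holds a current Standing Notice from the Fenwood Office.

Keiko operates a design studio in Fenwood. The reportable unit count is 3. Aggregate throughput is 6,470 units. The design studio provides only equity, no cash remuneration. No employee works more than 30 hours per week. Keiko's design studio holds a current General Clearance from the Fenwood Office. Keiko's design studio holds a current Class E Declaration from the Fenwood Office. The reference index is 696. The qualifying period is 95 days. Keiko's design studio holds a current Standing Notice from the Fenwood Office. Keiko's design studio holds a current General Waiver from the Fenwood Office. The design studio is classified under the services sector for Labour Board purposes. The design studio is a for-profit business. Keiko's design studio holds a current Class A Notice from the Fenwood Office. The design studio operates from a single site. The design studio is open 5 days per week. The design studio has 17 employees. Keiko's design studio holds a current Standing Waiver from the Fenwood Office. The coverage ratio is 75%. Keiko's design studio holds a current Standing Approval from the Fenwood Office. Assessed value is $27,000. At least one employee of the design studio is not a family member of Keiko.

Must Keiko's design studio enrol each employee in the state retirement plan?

Yes — Keiko's design studio must enrol each employee in the state retirement plan.

Exception (a): aggregate throughput is 6,470 units, below the 8,610 units limit; assessed value is $27,000, below the $28,000 limit — every condition holds. Turning to paragraphs (f)–(k): (f) operates against (a): the reportable unit count is 3, under the 4 limit. (g) applies (a current Class A Notice is held), but is overridden by (h): (h) operates against (g): the qualifying period is 95 days, meeting the 95 days threshold. (i) would limit (h) — the reference index is 696, less than the 732 limit — but (j) sets (i) aside: (j) is triggered — the coverage ratio is 75%, meeting the 66% threshold. (k), which would lift (j), does not operate here — no employee exceeds 30 hours/week. So (a) is unavailable.
Exception (b) is satisfied on its face — the employer operates from a single site; a current General Waiver is held. Turning to paragraphs (l)–(m): (l) is triggered — a current General Clearance is held. (m), which would lift (l), is not triggered — the design studio is classified under the services sector. So (b) is unavailable.
Exception (c) does not apply: the employer is for-profit.
Exception (d) requires that all employees are immediate family members of the owner; but at least one employee is not a family member, so (d) is unavailable.
Exception (e) is satisfied on its face — a current Class E Declaration is held; a current Standing Approval is held. However, paragraph (n) must be considered: (n) operates against (e): a current Standing Notice is held. So (e) is unavailable.
No exception is made out. Keiko's design studio falls within the general rule.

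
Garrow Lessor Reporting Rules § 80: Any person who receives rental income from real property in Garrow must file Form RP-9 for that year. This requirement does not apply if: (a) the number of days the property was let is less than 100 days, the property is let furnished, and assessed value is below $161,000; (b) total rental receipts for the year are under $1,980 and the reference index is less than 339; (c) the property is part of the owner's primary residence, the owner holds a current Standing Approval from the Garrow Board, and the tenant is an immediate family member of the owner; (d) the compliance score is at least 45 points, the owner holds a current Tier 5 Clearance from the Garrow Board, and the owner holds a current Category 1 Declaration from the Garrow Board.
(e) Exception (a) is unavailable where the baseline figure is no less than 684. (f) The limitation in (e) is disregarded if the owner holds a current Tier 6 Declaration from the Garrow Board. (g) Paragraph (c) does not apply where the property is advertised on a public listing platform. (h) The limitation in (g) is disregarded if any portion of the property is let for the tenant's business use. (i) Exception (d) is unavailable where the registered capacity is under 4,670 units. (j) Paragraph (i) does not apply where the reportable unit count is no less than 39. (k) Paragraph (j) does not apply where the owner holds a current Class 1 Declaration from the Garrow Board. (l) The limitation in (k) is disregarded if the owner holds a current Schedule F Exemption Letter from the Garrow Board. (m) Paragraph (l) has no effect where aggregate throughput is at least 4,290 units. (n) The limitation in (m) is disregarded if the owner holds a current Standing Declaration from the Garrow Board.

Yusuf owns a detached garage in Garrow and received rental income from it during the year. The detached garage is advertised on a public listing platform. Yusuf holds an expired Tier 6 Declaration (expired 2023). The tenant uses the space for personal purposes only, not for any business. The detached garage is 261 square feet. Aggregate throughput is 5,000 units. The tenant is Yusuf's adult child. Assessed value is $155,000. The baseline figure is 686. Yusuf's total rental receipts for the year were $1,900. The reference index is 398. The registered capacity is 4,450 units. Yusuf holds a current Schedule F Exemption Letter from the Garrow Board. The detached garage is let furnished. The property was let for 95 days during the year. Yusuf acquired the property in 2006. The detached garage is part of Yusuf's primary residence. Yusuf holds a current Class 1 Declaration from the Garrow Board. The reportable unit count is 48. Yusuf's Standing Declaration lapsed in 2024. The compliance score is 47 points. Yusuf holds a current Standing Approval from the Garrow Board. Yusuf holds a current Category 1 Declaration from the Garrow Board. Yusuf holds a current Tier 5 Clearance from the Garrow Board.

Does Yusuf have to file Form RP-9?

All of (a)'s requirements are met (the number of days the property was let is 95 days, less than the 100 days limit; the property is let furnished; assessed value is $155,000, below the $161,000 limit). But applying paragraphs (e)–(f): (e) is triggered — the baseline figure is 686, meeting the 684 threshold. (f), which would lift (e), does not operate here — the Tier 6 Declaration is not current. So (a) is unavailable.
Exception (b) requires that the reference index is less than 339; but the reference index is 398, not less than 339, so (b) is unavailable.
Exception (c): the detached garage is part of the primary residence; a current Standing Approval is held; the tenant is an immediate family member — every condition holds. But: (g) operates against (c): the property is publicly advertised. (h) is not triggered (the space is used for personal purposes only), so (g) stands. Exception (c) does not apply.
Exception (d) is satisfied on its face — the compliance score is 47 points, meeting the 45 points threshold; a current Tier 5 Clearance is held; a current Category 1 Declaration is held. But: (i) operates against (d): the registered capacity is 4,450 units, under the 4,670 units limit. (j) would limit (i) — the reportable unit count is 48, meeting the 39 threshold — but (k) sets (j) aside: (k) is engaged — a current Class 1 Declaration is held. (l) is engaged (a current Schedule F Exemption Letter is held), but yields to (m): (m) operates against (l): aggregate throughput is 5,000 units, meeting the 4,290 units threshold. (n) is not triggered (there is no Standing Declaration in force), so (m) stands. So (d) is unavailable.
Every exception is unavailable, so the rule governs.

Yes — Yusuf must file Form RP-9.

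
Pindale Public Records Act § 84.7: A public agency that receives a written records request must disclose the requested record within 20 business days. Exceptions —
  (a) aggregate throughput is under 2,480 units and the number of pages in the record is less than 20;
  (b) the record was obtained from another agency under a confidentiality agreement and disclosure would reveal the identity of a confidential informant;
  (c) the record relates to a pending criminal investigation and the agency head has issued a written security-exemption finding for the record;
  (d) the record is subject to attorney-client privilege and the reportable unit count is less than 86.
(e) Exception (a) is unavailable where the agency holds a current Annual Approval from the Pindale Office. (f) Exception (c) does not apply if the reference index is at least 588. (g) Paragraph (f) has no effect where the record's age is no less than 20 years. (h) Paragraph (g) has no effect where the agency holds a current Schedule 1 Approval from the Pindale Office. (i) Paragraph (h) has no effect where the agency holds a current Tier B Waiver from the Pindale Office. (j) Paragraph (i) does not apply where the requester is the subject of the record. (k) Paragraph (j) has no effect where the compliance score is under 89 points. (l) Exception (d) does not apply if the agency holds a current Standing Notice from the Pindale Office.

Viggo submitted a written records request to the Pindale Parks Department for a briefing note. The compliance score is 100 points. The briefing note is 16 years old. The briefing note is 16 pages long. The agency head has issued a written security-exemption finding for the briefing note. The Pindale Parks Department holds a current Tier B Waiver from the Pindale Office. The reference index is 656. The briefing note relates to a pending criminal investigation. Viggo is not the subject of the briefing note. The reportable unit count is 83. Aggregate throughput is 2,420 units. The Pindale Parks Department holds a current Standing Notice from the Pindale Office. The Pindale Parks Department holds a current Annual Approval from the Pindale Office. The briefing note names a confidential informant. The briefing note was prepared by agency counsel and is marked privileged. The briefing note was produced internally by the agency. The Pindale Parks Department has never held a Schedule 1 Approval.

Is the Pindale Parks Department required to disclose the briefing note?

Yes — the Pindale Parks Department must disclose the briefing note.

All of (a)'s requirements are met (aggregate throughput is 2,420 units, under the 2,480 units limit; the number of pages in the record is 16, less than the 20 limit). However, paragraph (e) must be considered: (e) operates against (a): a current Annual Approval is held. Exception (a) does not apply.
Exception (b) does not apply: the briefing note was produced internally.
All of (c)'s requirements are met (the briefing note relates to a pending investigation; a written security-exemption finding has been issued). However, paragraphs (f)–(k) must be considered: (f) is triggered — the reference index is 656, meeting the 588 threshold. (g), which would lift (f), is inapplicable — the record's age is 16 years, short of 20 years. So (c) is unavailable.
Exception (d)'s conditions are all satisfied: the briefing note is privileged; the reportable unit count is 83, less than the 86 limit. However, paragraph (l) must be considered: (l) is triggered — a current Standing Notice is held. Exception (d) does not apply.
No exception is made out. the Pindale Parks Department falls within the general rule.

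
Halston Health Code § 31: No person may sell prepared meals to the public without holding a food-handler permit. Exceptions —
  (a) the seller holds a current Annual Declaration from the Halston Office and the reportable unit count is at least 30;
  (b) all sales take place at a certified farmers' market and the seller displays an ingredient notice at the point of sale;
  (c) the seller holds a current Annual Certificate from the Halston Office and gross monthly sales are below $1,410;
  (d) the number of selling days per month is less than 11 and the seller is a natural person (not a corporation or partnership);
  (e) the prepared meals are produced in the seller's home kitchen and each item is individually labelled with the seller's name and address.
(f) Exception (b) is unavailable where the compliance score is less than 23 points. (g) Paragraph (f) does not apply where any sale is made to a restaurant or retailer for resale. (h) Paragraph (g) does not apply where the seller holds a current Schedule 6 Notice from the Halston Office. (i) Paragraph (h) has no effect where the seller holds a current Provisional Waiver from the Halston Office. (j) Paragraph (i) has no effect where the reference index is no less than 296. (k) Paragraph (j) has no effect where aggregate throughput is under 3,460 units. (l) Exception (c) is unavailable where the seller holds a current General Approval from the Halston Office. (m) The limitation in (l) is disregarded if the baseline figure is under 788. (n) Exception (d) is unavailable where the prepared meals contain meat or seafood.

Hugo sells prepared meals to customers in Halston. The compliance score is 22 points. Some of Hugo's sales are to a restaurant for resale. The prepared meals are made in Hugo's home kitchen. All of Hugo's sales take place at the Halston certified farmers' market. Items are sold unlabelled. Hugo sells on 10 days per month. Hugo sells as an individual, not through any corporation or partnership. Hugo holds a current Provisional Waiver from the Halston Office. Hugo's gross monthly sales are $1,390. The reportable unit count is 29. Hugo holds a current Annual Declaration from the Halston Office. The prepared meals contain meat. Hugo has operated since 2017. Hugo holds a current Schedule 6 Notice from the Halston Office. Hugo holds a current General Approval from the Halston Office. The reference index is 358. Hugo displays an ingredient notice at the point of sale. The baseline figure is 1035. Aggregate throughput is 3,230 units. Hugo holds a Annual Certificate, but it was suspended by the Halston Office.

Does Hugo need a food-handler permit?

Exception (a) requires that the reportable unit count is at least 30; but the reportable unit count is 29, short of 30, so (a) is unavailable.
All of (b)'s requirements are met (all sales are at a certified farmers' market; an ingredient notice is displayed). Under paragraphs (f)–(k): (f) would limit (b) — the compliance score is 22 points, less than the 23 points limit — but (g) sets (f) aside: (g) operates — some sales are to a restaurant for resale. (h) operates (a current Schedule 6 Notice is held), but is overridden by (i): (i) operates — a current Provisional Waiver is held. (j) operates (the reference index is 358, meeting the 296 threshold), but is itself disapplied by (k): (k) operates — aggregate throughput is 3,230 units, under the 3,460 units limit. So (b) applies.
Exception (c) requires that the seller holds a current Annual Certificate from the Halston Office; but no current Annual Certificate is held, so (c) is unavailable.
Exception (d) is satisfied on its face — the number of selling days per month is 10, less than the 11 limit; the seller is a natural person. But: (n) is triggered — the prepared meals contain meat. So (d) is unavailable.
Exception (e) does not apply: items are sold unlabelled.

No — exception (b) applies; Hugo is not required to hold a food-handler permit.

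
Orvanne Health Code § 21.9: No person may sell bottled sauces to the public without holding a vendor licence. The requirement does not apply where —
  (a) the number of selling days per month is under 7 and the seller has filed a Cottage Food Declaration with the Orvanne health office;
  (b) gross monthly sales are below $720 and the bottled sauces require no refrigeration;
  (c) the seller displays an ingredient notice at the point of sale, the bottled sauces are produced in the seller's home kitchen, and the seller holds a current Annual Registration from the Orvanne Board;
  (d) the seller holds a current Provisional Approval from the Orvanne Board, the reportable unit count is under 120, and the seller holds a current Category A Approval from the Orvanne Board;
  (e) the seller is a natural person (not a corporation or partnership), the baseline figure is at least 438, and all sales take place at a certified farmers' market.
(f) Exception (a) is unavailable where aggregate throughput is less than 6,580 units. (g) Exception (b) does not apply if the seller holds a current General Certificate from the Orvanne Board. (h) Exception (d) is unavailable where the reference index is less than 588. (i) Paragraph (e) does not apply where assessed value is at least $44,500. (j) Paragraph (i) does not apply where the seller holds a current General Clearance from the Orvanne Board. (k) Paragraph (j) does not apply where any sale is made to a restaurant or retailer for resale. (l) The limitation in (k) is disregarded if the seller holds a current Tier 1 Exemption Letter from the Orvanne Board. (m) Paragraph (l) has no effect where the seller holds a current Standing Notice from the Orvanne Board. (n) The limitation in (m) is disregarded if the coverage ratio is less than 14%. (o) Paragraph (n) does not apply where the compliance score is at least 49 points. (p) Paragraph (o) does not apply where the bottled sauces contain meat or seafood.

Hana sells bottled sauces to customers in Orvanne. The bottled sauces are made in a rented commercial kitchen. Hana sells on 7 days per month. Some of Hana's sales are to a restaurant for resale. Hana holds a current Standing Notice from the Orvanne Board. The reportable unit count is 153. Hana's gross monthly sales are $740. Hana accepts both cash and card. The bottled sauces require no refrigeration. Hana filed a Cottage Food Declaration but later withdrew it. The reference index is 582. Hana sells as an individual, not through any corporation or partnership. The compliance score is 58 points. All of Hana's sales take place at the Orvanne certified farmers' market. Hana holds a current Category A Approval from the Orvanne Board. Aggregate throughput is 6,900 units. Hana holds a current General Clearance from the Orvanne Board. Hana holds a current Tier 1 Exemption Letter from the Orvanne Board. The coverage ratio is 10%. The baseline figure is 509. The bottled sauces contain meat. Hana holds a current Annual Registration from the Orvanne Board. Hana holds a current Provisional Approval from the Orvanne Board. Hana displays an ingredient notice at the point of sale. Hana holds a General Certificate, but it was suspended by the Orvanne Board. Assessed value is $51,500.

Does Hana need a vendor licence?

No — exception (e) applies; Hana is not required to hold a vendor licence.

Exception (a) fails — the number of selling days per month is 7, not under 7.
Exception (b) does not apply: gross monthly sales are $740, not below $720.
Exception (c) does not apply: the bottled sauces are made in a commercial kitchen, not a home kitchen.
Exception (d) requires that the reportable unit count is under 120; but the reportable unit count is 153, not under 120, so (d) is unavailable.
Exception (e) is satisfied on its face — the seller is a natural person; the baseline figure is 509, meeting the 438 threshold; all sales are at a certified farmers' market. Applying paragraphs (i)–(p): (i) is triggered (assessed value is $51,500, meeting the $44,500 threshold), but is itself disapplied by (j): (j) operates against (i): a current General Clearance is held. (k) operates (some sales are to a restaurant for resale), but is itself disapplied by (l): (l) applies — a current Tier 1 Exemption Letter is held. (m) would limit (l) — a current Standing Notice is held — but (n) sets (m) aside: (n) operates — the coverage ratio is 10%, less than the 14% limit. (o) is engaged (the compliance score is 58 points, meeting the 49 points threshold), but is displaced by (p): (p) operates — the bottled sauces contain meat. Exception (e) stands.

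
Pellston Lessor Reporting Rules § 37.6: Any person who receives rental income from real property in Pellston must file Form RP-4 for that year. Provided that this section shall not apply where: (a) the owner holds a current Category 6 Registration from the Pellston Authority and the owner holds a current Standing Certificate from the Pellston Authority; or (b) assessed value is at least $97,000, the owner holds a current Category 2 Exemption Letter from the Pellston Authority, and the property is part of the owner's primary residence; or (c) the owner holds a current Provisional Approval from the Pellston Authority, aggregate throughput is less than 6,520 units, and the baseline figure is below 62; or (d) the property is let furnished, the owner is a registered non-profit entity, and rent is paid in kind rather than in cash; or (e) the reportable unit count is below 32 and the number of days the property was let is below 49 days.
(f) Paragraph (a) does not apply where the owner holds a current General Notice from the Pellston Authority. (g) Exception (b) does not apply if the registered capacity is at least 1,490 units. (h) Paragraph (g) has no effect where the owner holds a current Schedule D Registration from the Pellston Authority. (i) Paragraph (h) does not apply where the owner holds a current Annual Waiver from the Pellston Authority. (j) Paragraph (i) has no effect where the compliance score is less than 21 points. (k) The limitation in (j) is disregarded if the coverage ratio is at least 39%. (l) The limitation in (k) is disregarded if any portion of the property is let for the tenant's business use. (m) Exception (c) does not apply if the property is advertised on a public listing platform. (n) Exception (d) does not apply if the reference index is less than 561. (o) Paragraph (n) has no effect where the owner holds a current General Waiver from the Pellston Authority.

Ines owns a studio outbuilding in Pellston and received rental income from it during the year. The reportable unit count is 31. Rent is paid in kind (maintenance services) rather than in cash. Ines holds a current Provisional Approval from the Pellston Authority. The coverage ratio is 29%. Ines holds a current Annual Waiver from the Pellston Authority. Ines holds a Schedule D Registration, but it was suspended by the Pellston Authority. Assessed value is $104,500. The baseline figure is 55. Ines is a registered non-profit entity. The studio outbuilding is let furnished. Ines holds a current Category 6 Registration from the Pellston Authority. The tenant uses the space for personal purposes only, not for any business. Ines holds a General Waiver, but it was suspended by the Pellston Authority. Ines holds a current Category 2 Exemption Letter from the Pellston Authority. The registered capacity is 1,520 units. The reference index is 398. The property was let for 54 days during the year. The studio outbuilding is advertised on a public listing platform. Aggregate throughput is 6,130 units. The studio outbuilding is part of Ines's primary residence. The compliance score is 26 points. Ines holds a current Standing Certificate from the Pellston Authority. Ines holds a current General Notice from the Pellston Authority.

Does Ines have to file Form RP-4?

Exception (a): a current Category 6 Registration is held; a current Standing Certificate is held — every condition holds. Turning to paragraph (f): (f) operates against (a): a current General Notice is held. (a) is therefore removed.
All of (b)'s requirements are met (assessed value is $104,500, meeting the $97,000 threshold; a current Category 2 Exemption Letter is held; the studio outbuilding is part of the primary residence). But: (g) operates against (b): the registered capacity is 1,520 units, meeting the 1,490 units threshold. (h) does not operate here (the Schedule D Registration is not current), so (g) stands. So (b) is unavailable.
Exception (c) is satisfied on its face — a current Provisional Approval is held; aggregate throughput is 6,130 units, less than the 6,520 units limit; the baseline figure is 55, below the 62 limit. However, paragraph (m) must be considered: (m) operates against (c): the property is publicly advertised. So (c) is unavailable.
All of (d)'s requirements are met (the property is let furnished; Ines is a registered non-profit; rent is paid in kind). But: (n) is triggered — the reference index is 398, less than the 561 limit. (o), which would lift (n), is inapplicable — no current General Waiver is held. So (d) is unavailable.
Exception (e) does not apply: the number of days the property was let is 54 days, not below 49 days.
No exception displaces § 37.6.

Yes — Ines must file Form RP-4.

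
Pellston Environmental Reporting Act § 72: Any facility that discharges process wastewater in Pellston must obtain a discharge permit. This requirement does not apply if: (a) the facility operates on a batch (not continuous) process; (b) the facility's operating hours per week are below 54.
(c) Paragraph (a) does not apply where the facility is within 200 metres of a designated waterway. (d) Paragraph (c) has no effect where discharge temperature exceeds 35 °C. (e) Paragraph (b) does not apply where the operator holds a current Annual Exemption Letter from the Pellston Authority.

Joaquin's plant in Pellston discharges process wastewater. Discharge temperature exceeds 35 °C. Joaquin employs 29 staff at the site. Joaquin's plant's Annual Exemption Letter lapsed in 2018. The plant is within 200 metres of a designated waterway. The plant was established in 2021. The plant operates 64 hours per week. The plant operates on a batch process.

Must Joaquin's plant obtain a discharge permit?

No — exception (a) applies; Joaquin's plant is not required to obtain a discharge permit.

All of (a)'s requirements are met (the facility operates on a batch process). Applying paragraphs (c)–(d): (c) would limit (a) — the plant is within 200 m of a designated waterway — but (d) sets (c) aside: (d) operates against (c): discharge temperature exceeds 35 °C. (a) remains available.
Exception (b) requires that the facility's operating hours per week are below 54; but the facility's operating hours per week are 64, not below 54, so (b) is unavailable.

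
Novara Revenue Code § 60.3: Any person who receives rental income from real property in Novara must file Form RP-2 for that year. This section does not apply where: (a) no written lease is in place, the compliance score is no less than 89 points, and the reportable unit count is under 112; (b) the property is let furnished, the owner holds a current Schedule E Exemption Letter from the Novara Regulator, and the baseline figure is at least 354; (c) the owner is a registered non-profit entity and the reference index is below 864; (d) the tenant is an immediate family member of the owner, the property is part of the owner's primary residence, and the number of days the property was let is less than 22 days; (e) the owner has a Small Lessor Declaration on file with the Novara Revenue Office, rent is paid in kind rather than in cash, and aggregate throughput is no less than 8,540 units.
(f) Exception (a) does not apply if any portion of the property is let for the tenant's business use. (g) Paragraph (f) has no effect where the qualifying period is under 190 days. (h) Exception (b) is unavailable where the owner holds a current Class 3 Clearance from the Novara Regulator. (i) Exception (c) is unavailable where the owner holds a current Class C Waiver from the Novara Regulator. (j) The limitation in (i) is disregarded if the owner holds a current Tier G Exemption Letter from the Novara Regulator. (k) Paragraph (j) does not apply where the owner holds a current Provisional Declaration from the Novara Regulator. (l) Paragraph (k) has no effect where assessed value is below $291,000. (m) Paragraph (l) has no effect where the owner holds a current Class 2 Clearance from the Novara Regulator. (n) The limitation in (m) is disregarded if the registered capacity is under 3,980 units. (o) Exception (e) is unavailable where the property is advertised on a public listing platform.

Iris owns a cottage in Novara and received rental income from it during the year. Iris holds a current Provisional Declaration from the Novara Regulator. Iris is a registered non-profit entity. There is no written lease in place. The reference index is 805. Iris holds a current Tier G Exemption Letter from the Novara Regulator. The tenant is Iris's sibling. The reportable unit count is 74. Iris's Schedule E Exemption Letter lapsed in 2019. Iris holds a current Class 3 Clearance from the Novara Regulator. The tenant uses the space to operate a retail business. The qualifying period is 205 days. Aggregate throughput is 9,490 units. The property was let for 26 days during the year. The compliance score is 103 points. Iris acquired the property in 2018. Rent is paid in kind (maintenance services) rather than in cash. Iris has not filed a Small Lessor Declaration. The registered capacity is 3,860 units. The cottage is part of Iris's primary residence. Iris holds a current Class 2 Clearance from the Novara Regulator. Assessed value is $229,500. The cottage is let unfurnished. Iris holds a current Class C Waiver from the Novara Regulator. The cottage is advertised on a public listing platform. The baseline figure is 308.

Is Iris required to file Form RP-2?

No — exception (c) applies; Iris is not required to file Form RP-2.

All of (a)'s requirements are met (there is no written lease; the compliance score is 103 points, meeting the 89 points threshold; the reportable unit count is 74, under the 112 limit). But: (f) applies — the space is let for business use. (g), which would lift (f), is not engaged — the qualifying period is 205 days, not under 190 days. So (a) is unavailable.
Exception (b) fails — the property is let unfurnished.
Exception (c) is satisfied on its face — Iris is a registered non-profit; the reference index is 805, below the 864 limit. As to paragraphs (i)–(n): (i) would limit (c) — a current Class C Waiver is held — but (j) sets (i) aside: (j) operates — a current Tier G Exemption Letter is held. (k) is engaged (a current Provisional Declaration is held), but is itself disapplied by (l): (l) operates against (k): assessed value is $229,500, below the $291,000 limit. (m) would limit (l) — a current Class 2 Clearance is held — but (n) sets (m) aside: (n) operates against (m): the registered capacity is 3,860 units, under the 3,980 units limit. (c) remains available.
Exception (d) does not apply: the number of days the property was let is 26 days, not less than 22 days.
Exception (e) requires that the owner has a Small Lessor Declaration on file with the Novara Revenue Office; but no Small Lessor Declaration is on file, so (e) is unavailable.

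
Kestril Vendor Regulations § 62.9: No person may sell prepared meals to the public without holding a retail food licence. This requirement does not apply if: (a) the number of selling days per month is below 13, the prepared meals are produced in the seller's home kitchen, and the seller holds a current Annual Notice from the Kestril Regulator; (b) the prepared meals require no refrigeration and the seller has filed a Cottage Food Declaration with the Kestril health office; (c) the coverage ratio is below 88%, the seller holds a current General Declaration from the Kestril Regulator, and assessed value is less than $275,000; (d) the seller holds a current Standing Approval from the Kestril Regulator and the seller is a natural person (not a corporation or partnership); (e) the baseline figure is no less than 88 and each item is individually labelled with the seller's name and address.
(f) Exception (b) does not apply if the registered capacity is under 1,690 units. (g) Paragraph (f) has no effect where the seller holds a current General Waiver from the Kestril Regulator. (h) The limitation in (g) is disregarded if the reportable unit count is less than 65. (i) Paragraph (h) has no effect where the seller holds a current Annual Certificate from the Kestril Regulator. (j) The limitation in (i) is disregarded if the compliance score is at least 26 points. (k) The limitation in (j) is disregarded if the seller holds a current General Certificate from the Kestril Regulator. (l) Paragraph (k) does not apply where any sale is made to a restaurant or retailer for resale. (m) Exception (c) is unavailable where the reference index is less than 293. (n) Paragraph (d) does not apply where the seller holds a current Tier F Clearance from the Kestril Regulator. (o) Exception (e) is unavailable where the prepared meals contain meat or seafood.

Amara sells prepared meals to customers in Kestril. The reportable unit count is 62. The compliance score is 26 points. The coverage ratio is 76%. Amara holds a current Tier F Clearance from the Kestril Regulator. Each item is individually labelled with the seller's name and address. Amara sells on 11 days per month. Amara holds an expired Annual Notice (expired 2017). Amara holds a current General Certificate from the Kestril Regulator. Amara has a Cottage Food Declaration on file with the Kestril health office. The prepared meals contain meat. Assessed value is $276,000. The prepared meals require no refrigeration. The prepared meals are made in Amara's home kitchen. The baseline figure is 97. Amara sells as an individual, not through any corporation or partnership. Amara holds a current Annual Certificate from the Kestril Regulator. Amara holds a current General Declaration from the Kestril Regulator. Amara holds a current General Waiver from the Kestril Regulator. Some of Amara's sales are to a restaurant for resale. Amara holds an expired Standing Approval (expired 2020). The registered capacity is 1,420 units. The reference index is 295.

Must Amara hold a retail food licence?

Exception (a) requires that the seller holds a current Annual Notice from the Kestril Regulator; but there is no Annual Notice in force, so (a) is unavailable.
Exception (b): the prepared meals are shelf-stable; a Cottage Food Declaration is on file — every condition holds. Turning to paragraphs (f)–(l): (f) applies — the registered capacity is 1,420 units, under the 1,690 units limit. (g) would limit (f) — a current General Waiver is held — but (h) sets (g) aside: (h) is engaged — the reportable unit count is 62, less than the 65 limit. (i) is engaged (a current Annual Certificate is held), but is itself disapplied by (j): (j) operates against (i): the compliance score is 26 points, meeting the 26 points threshold. (k) would limit (j) — a current General Certificate is held — but (l) sets (k) aside: (l) is engaged — some sales are to a restaurant for resale. Exception (b) does not apply.
Exception (c) does not apply: assessed value is $276,000, not less than $275,000.
Exception (d) requires that the seller holds a current Standing Approval from the Kestril Regulator; but no current Standing Approval is held, so (d) is unavailable.
Exception (e)'s conditions are all satisfied: the baseline figure is 97, meeting the 88 threshold; items are individually labelled. However, paragraph (o) must be considered: (o) operates against (e): the prepared meals contain meat. Exception (e) does not apply.
Every exception is unavailable, so the rule governs.

Yes — Amara must hold a retail food licence.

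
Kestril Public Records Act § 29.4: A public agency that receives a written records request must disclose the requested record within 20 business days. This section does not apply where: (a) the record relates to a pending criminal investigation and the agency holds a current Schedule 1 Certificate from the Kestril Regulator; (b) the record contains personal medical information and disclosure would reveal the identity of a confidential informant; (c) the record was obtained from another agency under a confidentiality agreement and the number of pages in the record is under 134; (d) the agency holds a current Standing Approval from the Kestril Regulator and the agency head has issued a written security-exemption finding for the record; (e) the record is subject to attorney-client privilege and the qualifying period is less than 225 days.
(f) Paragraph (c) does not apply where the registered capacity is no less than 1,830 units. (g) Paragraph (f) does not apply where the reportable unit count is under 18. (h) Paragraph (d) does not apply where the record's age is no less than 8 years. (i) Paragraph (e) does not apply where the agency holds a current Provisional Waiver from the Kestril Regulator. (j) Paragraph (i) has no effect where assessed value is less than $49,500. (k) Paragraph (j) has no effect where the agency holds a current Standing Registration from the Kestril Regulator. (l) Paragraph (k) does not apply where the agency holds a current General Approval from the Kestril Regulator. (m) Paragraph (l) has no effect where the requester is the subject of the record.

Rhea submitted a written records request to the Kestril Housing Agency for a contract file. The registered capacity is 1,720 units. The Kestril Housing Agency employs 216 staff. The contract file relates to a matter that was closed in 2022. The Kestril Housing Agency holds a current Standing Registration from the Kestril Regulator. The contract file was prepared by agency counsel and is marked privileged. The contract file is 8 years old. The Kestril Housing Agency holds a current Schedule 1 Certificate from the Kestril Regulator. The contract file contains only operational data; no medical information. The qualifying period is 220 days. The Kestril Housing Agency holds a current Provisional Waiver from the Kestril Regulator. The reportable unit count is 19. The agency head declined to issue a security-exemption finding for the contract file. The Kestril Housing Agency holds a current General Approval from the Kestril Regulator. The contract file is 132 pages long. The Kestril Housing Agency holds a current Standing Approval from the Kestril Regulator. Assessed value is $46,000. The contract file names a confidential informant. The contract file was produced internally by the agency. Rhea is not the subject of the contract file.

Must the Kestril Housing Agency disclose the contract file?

No — exception (e) applies; the Kestril Housing Agency is not required to disclose the contract file.

Exception (a) fails — the contract file relates to a closed matter.
Exception (b) requires that the record contains personal medical information; but the contract file contains only operational data, so (b) is unavailable.
Exception (c) does not apply: the contract file was produced internally.
Exception (d) does not apply: the agency head declined to issue a security-exemption finding.
Exception (e)'s conditions are all satisfied: the contract file is privileged; the qualifying period is 220 days, less than the 225 days limit. Applying paragraphs (i)–(m): (i) would limit (e) — a current Provisional Waiver is held — but (j) sets (i) aside: (j) operates against (i): assessed value is $46,000, less than the $49,500 limit. (k) would limit (j) — a current Standing Registration is held — but (l) sets (k) aside: (l) applies — a current General Approval is held. (m), which would lift (l), is not triggered — Rhea is not the subject of the contract file. Exception (e) stands.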